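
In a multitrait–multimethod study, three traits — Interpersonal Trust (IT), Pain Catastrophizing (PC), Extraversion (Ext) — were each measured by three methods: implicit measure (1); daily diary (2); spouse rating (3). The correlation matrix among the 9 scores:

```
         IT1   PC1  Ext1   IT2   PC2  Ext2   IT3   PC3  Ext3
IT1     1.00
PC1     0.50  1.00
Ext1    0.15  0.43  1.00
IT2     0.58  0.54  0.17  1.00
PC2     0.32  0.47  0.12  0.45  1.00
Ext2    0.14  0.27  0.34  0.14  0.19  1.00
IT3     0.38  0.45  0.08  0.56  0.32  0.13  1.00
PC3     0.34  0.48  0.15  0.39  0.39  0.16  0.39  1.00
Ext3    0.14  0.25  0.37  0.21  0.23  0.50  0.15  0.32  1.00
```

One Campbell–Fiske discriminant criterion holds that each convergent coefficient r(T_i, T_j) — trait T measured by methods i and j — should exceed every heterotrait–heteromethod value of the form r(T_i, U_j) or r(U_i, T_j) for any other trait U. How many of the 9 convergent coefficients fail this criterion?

Convergent coefficients and their comparison sets:
IT (methods 1·2): 0.58 vs {0.32, 0.54, 0.14, 0.17} → pass.
IT (methods 1·3): 0.38 vs {0.34, 0.45, 0.14, 0.08} → fail.
IT (methods 2·3): 0.56 vs {0.39, 0.32, 0.21, 0.13} → pass.
PC (methods 1·2): 0.47 vs {0.54, 0.32, 0.27, 0.12} → fail.
PC (methods 1·3): 0.48 vs {0.45, 0.34, 0.25, 0.15} → pass.
PC (methods 2·3): 0.39 vs {0.32, 0.39, 0.23, 0.16} → fail.
Ext (methods 1·2): 0.34 vs {0.17, 0.14, 0.12, 0.27} → pass.
Ext (methods 1·3): 0.37 vs {0.08, 0.14, 0.15, 0.25} → pass.
Ext (methods 2·3): 0.50 vs {0.13, 0.21, 0.16, 0.23} → pass.
3 of 9 fail.

3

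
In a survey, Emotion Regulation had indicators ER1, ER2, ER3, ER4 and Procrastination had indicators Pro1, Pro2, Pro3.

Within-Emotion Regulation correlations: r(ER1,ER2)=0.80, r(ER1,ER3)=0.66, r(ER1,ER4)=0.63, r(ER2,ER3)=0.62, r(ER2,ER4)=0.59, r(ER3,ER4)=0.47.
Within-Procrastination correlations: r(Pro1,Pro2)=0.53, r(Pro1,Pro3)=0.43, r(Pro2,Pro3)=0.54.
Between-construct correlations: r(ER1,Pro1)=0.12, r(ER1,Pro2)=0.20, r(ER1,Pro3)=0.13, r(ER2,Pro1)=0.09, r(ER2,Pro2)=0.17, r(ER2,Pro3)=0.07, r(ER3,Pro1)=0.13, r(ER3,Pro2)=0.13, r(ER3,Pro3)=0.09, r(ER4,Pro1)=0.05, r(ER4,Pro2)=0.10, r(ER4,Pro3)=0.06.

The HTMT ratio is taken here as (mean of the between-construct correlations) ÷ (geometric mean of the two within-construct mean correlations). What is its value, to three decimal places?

0.199

Between-construct mean = 1.34/12 = 0.1117.
Mean within-ER = 3.77/6 = 0.6283; mean within-Pro = 1.50/3 = 0.5000.
Geometric mean = √(0.6283 × 0.5000) = 0.5605.
HTMT = 0.1117 / 0.5605 = 0.199.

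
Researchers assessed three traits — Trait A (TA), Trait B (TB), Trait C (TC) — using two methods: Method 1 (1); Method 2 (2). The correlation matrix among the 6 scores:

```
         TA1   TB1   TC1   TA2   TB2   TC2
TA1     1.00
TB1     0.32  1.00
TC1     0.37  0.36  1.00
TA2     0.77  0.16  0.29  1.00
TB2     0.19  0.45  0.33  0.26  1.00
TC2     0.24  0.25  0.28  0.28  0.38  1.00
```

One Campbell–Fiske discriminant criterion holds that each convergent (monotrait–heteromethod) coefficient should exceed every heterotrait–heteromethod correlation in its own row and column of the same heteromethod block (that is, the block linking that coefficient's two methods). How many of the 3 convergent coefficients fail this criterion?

1

Each convergent coefficient versus the relevant comparison correlations:
TA (methods 1·2): 0.77 vs {0.19, 0.16, 0.24, 0.29} → pass.
TB (methods 1·2): 0.45 vs {0.16, 0.19, 0.25, 0.33} → pass.
TC (methods 1·2): 0.28 vs {0.29, 0.24, 0.33, 0.25} → fail.
1 of 3 fail.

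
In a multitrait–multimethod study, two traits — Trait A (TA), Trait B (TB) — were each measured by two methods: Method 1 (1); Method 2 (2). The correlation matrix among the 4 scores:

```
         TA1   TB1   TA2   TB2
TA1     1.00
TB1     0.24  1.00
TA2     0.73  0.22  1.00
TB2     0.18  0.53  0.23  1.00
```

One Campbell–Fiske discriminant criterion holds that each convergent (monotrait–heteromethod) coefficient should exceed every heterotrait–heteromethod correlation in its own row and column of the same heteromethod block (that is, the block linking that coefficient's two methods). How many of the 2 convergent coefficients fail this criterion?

Checking each validity diagonal entry against its comparison values:
TA (methods 1·2): 0.73 vs {0.18, 0.22} → pass.
TB (methods 1·2): 0.53 vs {0.22, 0.18} → pass.
0 of 2 fail.

0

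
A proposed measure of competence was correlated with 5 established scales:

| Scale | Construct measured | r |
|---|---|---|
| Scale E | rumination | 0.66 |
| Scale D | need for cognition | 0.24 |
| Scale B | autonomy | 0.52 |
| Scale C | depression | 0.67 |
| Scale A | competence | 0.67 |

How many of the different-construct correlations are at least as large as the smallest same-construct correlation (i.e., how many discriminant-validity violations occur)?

1

Convergent (same construct = competence): Scale A.
Smallest convergent = 0.67. Discriminant values: 0.66, 0.24, 0.52, 0.67; count ≥ 0.67 → 1.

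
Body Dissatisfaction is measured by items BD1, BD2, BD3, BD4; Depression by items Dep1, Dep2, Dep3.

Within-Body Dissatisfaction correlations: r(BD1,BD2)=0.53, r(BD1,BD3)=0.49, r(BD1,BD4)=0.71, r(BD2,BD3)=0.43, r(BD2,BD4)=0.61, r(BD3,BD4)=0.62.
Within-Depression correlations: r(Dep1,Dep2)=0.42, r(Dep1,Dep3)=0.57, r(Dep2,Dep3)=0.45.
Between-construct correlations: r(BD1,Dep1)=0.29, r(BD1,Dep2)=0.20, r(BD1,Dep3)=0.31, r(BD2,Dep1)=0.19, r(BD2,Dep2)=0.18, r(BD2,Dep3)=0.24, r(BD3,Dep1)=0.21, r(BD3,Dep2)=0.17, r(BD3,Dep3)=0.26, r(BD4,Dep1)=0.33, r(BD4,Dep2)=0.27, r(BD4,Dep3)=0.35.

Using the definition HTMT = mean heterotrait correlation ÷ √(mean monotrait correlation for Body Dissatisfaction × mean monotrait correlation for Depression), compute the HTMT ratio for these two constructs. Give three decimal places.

Mean heterotrait r = 3.00/12 = 0.2500.
Mean within-BD = 3.39/6 = 0.5650; mean within-Dep = 1.44/3 = 0.4800.
Geometric mean = √(0.5650 × 0.4800) = 0.5208.
HTMT = 0.2500 / 0.5208 = 0.480.

0.480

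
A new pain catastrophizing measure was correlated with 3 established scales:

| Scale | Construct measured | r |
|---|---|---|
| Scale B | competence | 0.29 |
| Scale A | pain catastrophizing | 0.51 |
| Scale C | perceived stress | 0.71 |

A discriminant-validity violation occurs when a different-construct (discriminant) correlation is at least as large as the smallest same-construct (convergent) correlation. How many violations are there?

1

Convergent (same construct = pain catastrophizing): Scale A.
Smallest convergent = 0.51. Discriminant values: 0.29, 0.71; count ≥ 0.51 → 1.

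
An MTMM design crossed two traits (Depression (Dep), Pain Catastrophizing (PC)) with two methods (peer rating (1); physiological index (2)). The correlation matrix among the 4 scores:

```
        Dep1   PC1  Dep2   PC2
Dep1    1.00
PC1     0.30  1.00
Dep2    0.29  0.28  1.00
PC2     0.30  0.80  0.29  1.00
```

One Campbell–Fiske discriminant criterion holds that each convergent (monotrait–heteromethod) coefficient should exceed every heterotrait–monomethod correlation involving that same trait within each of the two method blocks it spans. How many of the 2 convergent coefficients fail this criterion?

1

Checking each validity diagonal entry against its comparison values:
Dep (methods 1·2): 0.29 vs {0.30, 0.29} → fail.
PC (methods 1·2): 0.80 vs {0.30, 0.29} → pass.
1 of 2 fail.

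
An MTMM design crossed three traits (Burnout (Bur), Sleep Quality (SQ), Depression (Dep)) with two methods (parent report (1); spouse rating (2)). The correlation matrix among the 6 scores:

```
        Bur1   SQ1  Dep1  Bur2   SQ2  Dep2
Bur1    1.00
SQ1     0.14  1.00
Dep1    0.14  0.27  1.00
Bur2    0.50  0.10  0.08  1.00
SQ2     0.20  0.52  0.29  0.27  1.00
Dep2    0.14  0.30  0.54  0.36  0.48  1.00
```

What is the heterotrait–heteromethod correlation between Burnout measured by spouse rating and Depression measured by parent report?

Different traits and methods: r(Bur2, Dep1) = 0.08.

0.08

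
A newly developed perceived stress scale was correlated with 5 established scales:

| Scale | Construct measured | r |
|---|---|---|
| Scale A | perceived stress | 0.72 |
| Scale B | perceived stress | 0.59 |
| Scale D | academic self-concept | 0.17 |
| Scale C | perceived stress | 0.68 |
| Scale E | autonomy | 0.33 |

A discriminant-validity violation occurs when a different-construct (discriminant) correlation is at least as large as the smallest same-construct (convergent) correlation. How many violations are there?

Convergent (same construct = perceived stress): Scale A, Scale B, Scale C.
Smallest convergent = 0.59. Discriminant values: 0.17, 0.33; count ≥ 0.59 → 0.

0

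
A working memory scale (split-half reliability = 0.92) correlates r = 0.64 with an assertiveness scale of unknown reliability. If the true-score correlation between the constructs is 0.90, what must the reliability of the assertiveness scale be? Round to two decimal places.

0.55

r_true = r_obs / √(r_xx · r_yy) ⇒ 0.90 = 0.64 / √(0.92 · r_yy).
√(0.92 · r_yy) = 0.64 / 0.90 = 0.7111; 0.92 · r_yy = 0.5057; r_yy = 0.5057 / 0.92 ≈ 0.55.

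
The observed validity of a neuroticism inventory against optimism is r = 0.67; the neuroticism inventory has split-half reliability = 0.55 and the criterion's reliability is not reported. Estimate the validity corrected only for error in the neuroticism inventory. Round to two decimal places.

Single correction: r_c = r_obs / √r_xx = 0.67 / √0.55 = 0.67 / 0.7416 ≈ 0.90.

0.90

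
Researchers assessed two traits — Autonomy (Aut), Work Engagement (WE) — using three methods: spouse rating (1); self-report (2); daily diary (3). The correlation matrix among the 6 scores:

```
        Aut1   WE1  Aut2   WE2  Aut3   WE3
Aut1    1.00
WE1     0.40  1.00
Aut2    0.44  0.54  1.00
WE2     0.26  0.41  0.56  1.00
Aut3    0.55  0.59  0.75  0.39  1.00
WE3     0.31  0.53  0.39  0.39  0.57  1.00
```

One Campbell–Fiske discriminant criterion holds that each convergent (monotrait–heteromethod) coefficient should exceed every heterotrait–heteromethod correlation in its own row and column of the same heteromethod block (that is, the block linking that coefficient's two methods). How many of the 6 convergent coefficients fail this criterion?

5

Checking each validity diagonal entry against its comparison values:
Aut (methods 1·2): 0.44 vs {0.26, 0.54} → fail.
Aut (methods 1·3): 0.55 vs {0.31, 0.59} → fail.
Aut (methods 2·3): 0.75 vs {0.39, 0.39} → pass.
WE (methods 1·2): 0.41 vs {0.54, 0.26} → fail.
WE (methods 1·3): 0.53 vs {0.59, 0.31} → fail.
WE (methods 2·3): 0.39 vs {0.39, 0.39} → fail.
5 of 6 fail.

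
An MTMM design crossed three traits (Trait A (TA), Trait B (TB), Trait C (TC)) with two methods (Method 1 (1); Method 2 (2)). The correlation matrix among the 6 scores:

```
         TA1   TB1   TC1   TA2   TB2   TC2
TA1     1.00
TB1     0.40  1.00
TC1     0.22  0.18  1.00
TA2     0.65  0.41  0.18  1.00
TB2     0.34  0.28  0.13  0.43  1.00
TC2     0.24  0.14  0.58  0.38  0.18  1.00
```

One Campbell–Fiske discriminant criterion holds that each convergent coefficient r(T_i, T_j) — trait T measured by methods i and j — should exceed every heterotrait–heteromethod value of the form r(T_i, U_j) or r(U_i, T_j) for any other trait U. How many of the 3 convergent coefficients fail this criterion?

1

Convergent coefficients and their comparison sets:
TA (methods 1·2): 0.65 vs {0.34, 0.41, 0.24, 0.18} → pass.
TB (methods 1·2): 0.28 vs {0.41, 0.34, 0.14, 0.13} → fail.
TC (methods 1·2): 0.58 vs {0.18, 0.24, 0.13, 0.14} → pass.
1 of 3 fail.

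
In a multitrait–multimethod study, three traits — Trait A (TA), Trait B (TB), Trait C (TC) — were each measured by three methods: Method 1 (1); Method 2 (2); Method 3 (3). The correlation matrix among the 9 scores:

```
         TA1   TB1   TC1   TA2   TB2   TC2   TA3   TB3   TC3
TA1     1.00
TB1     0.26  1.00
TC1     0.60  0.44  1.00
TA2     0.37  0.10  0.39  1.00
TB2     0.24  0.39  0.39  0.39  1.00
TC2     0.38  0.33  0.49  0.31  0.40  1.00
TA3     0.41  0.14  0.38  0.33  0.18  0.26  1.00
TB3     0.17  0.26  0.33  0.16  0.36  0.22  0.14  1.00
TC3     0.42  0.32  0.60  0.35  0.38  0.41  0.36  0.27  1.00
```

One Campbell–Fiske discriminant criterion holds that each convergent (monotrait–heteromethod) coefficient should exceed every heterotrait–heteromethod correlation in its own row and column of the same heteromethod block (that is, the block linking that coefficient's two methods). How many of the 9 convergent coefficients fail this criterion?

Checking each validity diagonal entry against its comparison values:
TA (methods 1·2): 0.37 vs {0.24, 0.10, 0.38, 0.39} → fail.
TA (methods 1·3): 0.41 vs {0.17, 0.14, 0.42, 0.38} → fail.
TA (methods 2·3): 0.33 vs {0.16, 0.18, 0.35, 0.26} → fail.
TB (methods 1·2): 0.39 vs {0.10, 0.24, 0.33, 0.39} → fail.
TB (methods 1·3): 0.26 vs {0.14, 0.17, 0.32, 0.33} → fail.
TB (methods 2·3): 0.36 vs {0.18, 0.16, 0.38, 0.22} → fail.
TC (methods 1·2): 0.49 vs {0.39, 0.38, 0.39, 0.33} → pass.
TC (methods 1·3): 0.60 vs {0.38, 0.42, 0.33, 0.32} → pass.
TC (methods 2·3): 0.41 vs {0.26, 0.35, 0.22, 0.38} → pass.
6 of 9 fail.

6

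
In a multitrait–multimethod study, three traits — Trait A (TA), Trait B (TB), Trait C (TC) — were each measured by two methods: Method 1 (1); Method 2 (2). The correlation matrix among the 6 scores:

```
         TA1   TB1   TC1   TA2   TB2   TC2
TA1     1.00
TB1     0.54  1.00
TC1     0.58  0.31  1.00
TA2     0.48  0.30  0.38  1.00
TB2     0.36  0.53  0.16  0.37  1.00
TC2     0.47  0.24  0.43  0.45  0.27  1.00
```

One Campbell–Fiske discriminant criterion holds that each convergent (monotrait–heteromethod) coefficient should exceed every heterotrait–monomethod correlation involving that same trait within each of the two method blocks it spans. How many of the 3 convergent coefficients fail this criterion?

Each convergent coefficient versus the relevant comparison correlations:
TA (methods 1·2): 0.48 vs {0.54, 0.37, 0.58, 0.45} → fail.
TB (methods 1·2): 0.53 vs {0.54, 0.37, 0.31, 0.27} → fail.
TC (methods 1·2): 0.43 vs {0.58, 0.45, 0.31, 0.27} → fail.
3 of 3 fail.

3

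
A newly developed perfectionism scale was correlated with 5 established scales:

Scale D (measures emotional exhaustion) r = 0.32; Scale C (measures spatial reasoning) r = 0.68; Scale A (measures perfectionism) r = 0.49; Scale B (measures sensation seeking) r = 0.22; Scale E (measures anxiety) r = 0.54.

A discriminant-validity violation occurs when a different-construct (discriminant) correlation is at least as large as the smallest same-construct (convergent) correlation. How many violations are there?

2

Convergent (same construct = perfectionism): Scale A.
Smallest convergent = 0.49. Discriminant values: 0.32, 0.68, 0.22, 0.54; count ≥ 0.49 → 2.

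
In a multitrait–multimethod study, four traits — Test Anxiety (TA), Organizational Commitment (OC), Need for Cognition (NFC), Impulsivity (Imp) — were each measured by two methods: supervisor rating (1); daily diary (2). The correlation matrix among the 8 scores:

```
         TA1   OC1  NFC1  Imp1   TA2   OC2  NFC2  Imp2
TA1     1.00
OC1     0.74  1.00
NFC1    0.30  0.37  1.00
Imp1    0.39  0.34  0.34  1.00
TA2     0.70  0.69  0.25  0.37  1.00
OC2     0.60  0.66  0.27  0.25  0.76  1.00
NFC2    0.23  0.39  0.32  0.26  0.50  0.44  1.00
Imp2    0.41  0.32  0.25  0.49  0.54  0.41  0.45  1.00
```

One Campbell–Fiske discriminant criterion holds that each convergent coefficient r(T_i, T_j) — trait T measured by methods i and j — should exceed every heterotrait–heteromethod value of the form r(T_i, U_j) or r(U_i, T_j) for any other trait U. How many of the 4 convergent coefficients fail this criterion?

2

Checking each validity diagonal entry against its comparison values:
TA (methods 1·2): 0.70 vs {0.60, 0.69, 0.23, 0.25, 0.41, 0.37} → pass.
OC (methods 1·2): 0.66 vs {0.69, 0.60, 0.39, 0.27, 0.32, 0.25} → fail.
NFC (methods 1·2): 0.32 vs {0.25, 0.23, 0.27, 0.39, 0.25, 0.26} → fail.
Imp (methods 1·2): 0.49 vs {0.37, 0.41, 0.25, 0.32, 0.26, 0.25} → pass.
2 of 4 fail.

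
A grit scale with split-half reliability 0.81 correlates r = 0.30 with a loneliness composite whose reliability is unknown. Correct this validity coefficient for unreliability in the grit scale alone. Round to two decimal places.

Single correction: r_c = r_obs / √r_xx = 0.30 / √0.81 = 0.30 / 0.9000 ≈ 0.33.

0.33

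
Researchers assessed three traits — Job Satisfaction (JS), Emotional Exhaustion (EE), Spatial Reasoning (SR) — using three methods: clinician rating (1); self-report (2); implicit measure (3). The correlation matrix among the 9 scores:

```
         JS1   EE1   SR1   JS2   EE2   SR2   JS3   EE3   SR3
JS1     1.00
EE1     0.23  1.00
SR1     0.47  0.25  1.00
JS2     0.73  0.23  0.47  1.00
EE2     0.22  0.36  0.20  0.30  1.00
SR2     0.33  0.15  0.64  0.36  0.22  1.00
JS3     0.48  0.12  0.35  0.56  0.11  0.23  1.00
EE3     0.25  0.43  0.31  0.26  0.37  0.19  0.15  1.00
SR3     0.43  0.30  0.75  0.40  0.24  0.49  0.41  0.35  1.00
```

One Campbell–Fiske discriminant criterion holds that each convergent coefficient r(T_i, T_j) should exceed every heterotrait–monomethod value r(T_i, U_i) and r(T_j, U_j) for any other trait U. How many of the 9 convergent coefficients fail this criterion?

0

Checking each validity diagonal entry against its comparison values:
JS (methods 1·2): 0.73 vs {0.23, 0.30, 0.47, 0.36} → pass.
JS (methods 1·3): 0.48 vs {0.23, 0.15, 0.47, 0.41} → pass.
JS (methods 2·3): 0.56 vs {0.30, 0.15, 0.36, 0.41} → pass.
EE (methods 1·2): 0.36 vs {0.23, 0.30, 0.25, 0.22} → pass.
EE (methods 1·3): 0.43 vs {0.23, 0.15, 0.25, 0.35} → pass.
EE (methods 2·3): 0.37 vs {0.30, 0.15, 0.22, 0.35} → pass.
SR (methods 1·2): 0.64 vs {0.47, 0.36, 0.25, 0.22} → pass.
SR (methods 1·3): 0.75 vs {0.47, 0.41, 0.25, 0.35} → pass.
SR (methods 2·3): 0.49 vs {0.36, 0.41, 0.22, 0.35} → pass.
0 of 9 fail.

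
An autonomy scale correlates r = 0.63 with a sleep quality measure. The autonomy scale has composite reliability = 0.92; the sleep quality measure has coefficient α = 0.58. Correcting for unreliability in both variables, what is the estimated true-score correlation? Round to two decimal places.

0.86

r_true = r_obs / √(r_xx · r_yy) = 0.63 / √(0.92 × 0.58) = 0.63 / √0.5336 = 0.63 / 0.7305 ≈ 0.86.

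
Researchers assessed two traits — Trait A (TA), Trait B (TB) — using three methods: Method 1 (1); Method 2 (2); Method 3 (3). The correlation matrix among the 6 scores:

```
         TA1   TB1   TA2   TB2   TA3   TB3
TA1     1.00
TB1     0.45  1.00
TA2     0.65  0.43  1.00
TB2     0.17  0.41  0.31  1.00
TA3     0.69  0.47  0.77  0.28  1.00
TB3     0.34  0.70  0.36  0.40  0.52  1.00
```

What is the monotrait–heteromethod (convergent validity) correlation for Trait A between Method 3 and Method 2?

Same trait (TA), different methods: r(TA3, TA2) = 0.77.

0.77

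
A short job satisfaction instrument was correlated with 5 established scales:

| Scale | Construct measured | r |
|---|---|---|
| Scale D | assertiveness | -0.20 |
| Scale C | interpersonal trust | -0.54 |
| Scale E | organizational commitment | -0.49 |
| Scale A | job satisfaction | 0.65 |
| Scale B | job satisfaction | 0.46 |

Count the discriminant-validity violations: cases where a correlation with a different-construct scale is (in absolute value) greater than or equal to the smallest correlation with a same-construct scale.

Convergent (same construct = job satisfaction): Scale A, Scale B.
Smallest convergent = 0.46. Discriminant |r|: 0.20, 0.54, 0.49; count ≥ 0.46 → 2.

2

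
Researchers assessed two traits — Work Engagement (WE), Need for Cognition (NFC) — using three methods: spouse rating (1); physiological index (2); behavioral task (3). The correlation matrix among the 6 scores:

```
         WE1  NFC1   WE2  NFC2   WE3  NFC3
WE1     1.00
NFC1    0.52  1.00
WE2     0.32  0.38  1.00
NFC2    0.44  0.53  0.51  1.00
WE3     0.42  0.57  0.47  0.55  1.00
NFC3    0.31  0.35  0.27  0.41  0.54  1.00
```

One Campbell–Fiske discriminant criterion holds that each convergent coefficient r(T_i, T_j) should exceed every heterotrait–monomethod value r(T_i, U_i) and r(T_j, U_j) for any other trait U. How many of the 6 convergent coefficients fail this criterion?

Each convergent coefficient versus the relevant comparison correlations:
WE (methods 1·2): 0.32 vs {0.52, 0.51} → fail.
WE (methods 1·3): 0.42 vs {0.52, 0.54} → fail.
WE (methods 2·3): 0.47 vs {0.51, 0.54} → fail.
NFC (methods 1·2): 0.53 vs {0.52, 0.51} → pass.
NFC (methods 1·3): 0.35 vs {0.52, 0.54} → fail.
NFC (methods 2·3): 0.41 vs {0.51, 0.54} → fail.
5 of 6 fail.

5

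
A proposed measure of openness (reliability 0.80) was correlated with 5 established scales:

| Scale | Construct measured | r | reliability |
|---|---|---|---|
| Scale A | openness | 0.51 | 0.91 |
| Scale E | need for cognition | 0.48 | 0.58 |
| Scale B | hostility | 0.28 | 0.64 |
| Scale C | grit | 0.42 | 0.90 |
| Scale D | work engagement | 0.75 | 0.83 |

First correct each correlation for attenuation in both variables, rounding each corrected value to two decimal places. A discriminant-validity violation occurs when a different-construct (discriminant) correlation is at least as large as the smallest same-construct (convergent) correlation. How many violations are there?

2

Disattenuated r (r / √(r_scale · r_new)):
  Scale A (conv): 0.51 / √(0.91·0.80) = 0.60
  Scale E (disc): 0.48 / √(0.58·0.80) = 0.70
  Scale B (disc): 0.28 / √(0.64·0.80) = 0.39
  Scale C (disc): 0.42 / √(0.90·0.80) = 0.49
  Scale D (disc): 0.75 / √(0.83·0.80) = 0.92
Smallest convergent = 0.60. Discriminant values: 0.70, 0.39, 0.49, 0.92; count ≥ 0.60 → 2.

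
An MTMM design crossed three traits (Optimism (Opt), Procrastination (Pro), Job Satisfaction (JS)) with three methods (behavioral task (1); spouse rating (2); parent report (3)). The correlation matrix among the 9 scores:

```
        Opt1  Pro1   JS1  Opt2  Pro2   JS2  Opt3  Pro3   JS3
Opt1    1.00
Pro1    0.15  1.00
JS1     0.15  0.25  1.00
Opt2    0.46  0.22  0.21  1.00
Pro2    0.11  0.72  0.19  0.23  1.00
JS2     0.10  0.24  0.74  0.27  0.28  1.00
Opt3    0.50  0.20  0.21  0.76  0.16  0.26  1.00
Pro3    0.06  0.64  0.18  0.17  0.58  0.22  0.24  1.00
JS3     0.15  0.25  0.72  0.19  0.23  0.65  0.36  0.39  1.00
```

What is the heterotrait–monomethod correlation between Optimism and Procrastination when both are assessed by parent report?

Different traits, same method: r(Opt3, Pro3) = 0.24.

0.24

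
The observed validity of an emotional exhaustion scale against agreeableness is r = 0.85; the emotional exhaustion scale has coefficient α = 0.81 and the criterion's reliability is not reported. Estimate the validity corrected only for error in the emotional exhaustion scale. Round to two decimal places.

0.94

Single correction: r_c = r_obs / √r_xx = 0.85 / √0.81 = 0.85 / 0.9000 ≈ 0.94.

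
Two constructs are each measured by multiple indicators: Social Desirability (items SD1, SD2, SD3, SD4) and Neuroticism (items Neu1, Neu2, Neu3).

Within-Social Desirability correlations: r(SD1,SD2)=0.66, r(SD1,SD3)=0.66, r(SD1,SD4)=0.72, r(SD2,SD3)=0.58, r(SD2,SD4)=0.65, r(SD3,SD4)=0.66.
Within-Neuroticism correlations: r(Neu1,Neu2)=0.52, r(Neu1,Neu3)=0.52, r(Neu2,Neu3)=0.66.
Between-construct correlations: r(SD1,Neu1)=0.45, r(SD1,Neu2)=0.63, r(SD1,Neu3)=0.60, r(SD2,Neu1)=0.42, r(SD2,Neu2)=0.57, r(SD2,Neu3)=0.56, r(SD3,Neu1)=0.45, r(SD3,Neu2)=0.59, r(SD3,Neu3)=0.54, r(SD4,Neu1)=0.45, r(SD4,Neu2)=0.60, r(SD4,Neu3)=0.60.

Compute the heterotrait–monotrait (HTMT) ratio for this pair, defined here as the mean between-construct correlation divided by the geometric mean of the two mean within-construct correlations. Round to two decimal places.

0.88

Between-construct mean = 6.46/12 = 0.5383.
Mean within-SD = 3.93/6 = 0.6550; mean within-Neu = 1.70/3 = 0.5667.
Geometric mean = √(0.6550 × 0.5667) = 0.6093.
HTMT = 0.5383 / 0.6093 = 0.88.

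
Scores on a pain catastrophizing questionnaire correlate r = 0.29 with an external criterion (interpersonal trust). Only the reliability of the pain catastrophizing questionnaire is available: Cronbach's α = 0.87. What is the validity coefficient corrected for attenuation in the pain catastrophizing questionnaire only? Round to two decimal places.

Single correction: r_c = r_obs / √r_xx = 0.29 / √0.87 = 0.29 / 0.9327 ≈ 0.31.

0.31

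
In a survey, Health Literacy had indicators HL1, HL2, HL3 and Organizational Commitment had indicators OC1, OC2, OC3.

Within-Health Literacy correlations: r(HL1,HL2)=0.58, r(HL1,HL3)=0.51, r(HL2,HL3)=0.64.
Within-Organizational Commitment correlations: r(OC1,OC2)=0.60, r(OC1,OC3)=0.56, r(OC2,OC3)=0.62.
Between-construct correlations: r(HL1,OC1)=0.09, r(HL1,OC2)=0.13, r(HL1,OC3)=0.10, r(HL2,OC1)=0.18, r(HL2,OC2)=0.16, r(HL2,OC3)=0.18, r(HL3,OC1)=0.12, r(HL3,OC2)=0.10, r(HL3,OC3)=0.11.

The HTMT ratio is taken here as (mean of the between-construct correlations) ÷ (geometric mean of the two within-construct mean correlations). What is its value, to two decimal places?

Mean heterotrait r = 1.17/9 = 0.1300.
Mean within-HL = 1.73/3 = 0.5767; mean within-OC = 1.78/3 = 0.5933.
Geometric mean = √(0.5767 × 0.5933) = 0.5849.
HTMT = 0.1300 / 0.5849 = 0.22.

0.22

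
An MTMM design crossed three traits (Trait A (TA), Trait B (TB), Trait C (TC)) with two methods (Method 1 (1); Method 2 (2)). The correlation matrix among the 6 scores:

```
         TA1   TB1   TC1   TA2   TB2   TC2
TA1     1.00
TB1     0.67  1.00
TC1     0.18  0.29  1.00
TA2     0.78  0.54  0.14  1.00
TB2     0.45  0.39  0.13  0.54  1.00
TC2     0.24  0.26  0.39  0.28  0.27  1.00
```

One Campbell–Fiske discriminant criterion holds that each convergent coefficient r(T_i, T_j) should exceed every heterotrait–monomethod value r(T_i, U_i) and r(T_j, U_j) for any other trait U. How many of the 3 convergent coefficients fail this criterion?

Convergent coefficients and their comparison sets:
TA (methods 1·2): 0.78 vs {0.67, 0.54, 0.18, 0.28} → pass.
TB (methods 1·2): 0.39 vs {0.67, 0.54, 0.29, 0.27} → fail.
TC (methods 1·2): 0.39 vs {0.18, 0.28, 0.29, 0.27} → pass.
1 of 3 fail.

1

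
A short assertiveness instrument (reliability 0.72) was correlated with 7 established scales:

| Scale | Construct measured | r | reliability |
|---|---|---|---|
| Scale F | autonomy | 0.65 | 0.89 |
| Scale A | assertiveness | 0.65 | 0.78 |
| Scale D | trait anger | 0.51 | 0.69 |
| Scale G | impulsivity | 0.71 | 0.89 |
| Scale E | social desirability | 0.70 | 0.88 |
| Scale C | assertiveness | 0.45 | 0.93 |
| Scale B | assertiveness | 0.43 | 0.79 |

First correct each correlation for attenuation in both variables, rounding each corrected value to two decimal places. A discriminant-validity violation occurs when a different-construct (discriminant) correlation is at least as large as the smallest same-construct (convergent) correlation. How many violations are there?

4

Disattenuated r (r / √(r_scale · r_new)):
  Scale F (disc): 0.65 / √(0.89·0.72) = 0.81
  Scale A (conv): 0.65 / √(0.78·0.72) = 0.87
  Scale D (disc): 0.51 / √(0.69·0.72) = 0.72
  Scale G (disc): 0.71 / √(0.89·0.72) = 0.89
  Scale E (disc): 0.70 / √(0.88·0.72) = 0.88
  Scale C (conv): 0.45 / √(0.93·0.72) = 0.55
  Scale B (conv): 0.43 / √(0.79·0.72) = 0.57
Smallest convergent = 0.55. Discriminant values: 0.81, 0.72, 0.89, 0.88; count ≥ 0.55 → 4.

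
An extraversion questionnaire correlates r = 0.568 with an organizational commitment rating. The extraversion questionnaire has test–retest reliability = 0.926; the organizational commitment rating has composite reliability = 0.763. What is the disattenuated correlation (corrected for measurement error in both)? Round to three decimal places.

0.676

r_true = r_obs / √(r_xx · r_yy) = 0.568 / √(0.926 × 0.763) = 0.568 / √0.706538 = 0.568 / 0.8406 ≈ 0.676.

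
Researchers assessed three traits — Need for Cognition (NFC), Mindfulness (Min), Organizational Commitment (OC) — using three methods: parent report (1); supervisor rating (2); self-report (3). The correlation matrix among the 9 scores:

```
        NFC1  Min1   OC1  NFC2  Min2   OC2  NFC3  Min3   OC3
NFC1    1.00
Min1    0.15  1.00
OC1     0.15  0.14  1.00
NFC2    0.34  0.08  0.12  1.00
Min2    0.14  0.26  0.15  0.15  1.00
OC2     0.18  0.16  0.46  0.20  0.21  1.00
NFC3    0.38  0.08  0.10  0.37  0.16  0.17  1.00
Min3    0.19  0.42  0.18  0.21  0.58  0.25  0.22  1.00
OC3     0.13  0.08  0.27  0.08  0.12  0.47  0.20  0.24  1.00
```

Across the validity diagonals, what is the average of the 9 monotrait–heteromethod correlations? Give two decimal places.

Convergent values: 0.34, 0.38, 0.37, 0.26, 0.42, 0.58, 0.46, 0.27, 0.47; mean = 3.55/9 = 0.39.

0.39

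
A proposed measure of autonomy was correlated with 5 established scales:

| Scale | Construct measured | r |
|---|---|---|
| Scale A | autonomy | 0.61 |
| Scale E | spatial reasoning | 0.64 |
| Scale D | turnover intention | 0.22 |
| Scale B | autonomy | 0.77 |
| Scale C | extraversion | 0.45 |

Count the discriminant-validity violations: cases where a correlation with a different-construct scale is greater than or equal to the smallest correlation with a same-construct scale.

Convergent (same construct = autonomy): Scale A, Scale B.
Smallest convergent = 0.61. Discriminant values: 0.64, 0.22, 0.45; count ≥ 0.61 → 1.

1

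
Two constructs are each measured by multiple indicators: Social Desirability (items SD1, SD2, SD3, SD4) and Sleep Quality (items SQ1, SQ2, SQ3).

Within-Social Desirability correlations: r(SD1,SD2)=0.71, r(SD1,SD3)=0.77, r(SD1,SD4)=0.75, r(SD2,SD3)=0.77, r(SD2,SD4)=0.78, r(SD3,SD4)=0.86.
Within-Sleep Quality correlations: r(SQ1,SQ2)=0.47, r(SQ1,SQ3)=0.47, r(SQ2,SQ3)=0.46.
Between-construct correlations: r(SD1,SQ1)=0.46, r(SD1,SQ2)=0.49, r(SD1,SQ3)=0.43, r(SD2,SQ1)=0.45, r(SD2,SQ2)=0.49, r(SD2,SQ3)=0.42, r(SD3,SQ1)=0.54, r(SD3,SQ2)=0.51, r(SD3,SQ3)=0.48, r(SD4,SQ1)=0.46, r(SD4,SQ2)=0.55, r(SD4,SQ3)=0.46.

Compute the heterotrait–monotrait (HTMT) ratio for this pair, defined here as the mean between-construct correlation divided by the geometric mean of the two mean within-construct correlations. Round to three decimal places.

Between-construct mean = 5.74/12 = 0.4783.
Mean within-SD = 4.64/6 = 0.7733; mean within-SQ = 1.40/3 = 0.4667.
Geometric mean = √(0.7733 × 0.4667) = 0.6007.
HTMT = 0.4783 / 0.6007 = 0.796.

0.796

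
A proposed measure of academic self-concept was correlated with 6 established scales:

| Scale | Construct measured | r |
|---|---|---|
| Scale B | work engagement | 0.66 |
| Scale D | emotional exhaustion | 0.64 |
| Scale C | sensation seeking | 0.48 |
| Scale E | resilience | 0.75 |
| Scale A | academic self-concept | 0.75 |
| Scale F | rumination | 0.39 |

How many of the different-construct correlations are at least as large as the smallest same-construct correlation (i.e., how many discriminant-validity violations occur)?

1

Convergent (same construct = academic self-concept): Scale A.
Smallest convergent = 0.75. Discriminant values: 0.66, 0.64, 0.48, 0.75, 0.39; count ≥ 0.75 → 1.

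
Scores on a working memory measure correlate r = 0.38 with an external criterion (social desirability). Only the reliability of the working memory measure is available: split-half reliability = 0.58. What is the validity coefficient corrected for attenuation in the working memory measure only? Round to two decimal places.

0.50

Single correction: r_c = r_obs / √r_xx = 0.38 / √0.58 = 0.38 / 0.7616 ≈ 0.50.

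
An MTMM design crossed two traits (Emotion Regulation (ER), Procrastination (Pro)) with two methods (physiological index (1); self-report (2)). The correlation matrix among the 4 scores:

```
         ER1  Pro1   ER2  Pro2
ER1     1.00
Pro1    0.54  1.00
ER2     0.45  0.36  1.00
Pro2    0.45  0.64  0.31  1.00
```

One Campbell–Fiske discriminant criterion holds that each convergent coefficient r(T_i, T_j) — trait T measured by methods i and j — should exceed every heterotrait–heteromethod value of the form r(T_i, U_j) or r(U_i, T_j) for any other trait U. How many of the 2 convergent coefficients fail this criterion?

Convergent coefficients and their comparison sets:
ER (methods 1·2): 0.45 vs {0.45, 0.36} → fail.
Pro (methods 1·2): 0.64 vs {0.36, 0.45} → pass.
1 of 2 fail.

1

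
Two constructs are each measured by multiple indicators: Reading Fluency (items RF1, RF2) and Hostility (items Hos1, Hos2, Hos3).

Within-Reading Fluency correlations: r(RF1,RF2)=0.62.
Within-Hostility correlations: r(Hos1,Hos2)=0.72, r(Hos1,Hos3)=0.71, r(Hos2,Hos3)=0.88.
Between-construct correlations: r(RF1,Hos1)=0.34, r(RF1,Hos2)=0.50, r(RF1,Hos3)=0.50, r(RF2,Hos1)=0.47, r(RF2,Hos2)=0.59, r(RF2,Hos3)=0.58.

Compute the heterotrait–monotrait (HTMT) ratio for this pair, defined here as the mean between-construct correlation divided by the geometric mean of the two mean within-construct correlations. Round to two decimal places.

Mean heterotrait r = 2.98/6 = 0.4967.
Mean within-RF = 0.62/1 = 0.6200; mean within-Hos = 2.31/3 = 0.7700.
Geometric mean = √(0.6200 × 0.7700) = 0.6909.
HTMT = 0.4967 / 0.6909 = 0.72.

0.72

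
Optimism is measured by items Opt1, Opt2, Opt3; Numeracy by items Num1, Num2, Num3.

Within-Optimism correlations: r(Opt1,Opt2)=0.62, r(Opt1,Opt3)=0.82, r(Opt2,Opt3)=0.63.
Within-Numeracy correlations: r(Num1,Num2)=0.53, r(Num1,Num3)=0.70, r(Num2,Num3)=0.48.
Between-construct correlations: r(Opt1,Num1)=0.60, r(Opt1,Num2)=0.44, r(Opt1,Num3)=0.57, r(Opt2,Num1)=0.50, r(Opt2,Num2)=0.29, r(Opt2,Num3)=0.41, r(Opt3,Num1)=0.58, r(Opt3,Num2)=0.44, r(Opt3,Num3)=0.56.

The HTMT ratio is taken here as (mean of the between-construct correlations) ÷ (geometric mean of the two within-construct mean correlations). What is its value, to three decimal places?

0.778

Mean heterotrait r = 4.39/9 = 0.4878.
Mean within-Opt = 2.07/3 = 0.6900; mean within-Num = 1.71/3 = 0.5700.
Geometric mean = √(0.6900 × 0.5700) = 0.6271.
HTMT = 0.4878 / 0.6271 = 0.778.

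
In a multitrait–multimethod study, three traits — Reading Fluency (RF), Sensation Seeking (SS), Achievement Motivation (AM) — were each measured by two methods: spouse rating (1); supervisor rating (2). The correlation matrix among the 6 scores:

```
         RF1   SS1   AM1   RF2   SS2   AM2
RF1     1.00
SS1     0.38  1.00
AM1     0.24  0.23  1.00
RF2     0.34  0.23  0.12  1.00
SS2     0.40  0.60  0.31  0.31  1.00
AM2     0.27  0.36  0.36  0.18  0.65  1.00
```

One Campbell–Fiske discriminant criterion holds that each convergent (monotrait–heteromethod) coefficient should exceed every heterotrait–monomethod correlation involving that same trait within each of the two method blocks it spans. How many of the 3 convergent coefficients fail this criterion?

3

Checking each validity diagonal entry against its comparison values:
RF (methods 1·2): 0.34 vs {0.38, 0.31, 0.24, 0.18} → fail.
SS (methods 1·2): 0.60 vs {0.38, 0.31, 0.23, 0.65} → fail.
AM (methods 1·2): 0.36 vs {0.24, 0.18, 0.23, 0.65} → fail.
3 of 3 fail.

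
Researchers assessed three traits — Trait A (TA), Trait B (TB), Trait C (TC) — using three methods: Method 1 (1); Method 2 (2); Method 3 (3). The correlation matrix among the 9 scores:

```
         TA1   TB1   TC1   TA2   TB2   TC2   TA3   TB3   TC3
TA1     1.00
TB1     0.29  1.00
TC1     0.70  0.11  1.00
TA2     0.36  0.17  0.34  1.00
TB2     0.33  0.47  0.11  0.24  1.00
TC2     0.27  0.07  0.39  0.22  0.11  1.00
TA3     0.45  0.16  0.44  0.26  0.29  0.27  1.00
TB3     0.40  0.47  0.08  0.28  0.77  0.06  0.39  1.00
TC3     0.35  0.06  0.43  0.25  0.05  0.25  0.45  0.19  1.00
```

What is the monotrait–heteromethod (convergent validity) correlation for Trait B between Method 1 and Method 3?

Same trait (TB), different methods: r(TB1, TB3) = 0.47.

0.47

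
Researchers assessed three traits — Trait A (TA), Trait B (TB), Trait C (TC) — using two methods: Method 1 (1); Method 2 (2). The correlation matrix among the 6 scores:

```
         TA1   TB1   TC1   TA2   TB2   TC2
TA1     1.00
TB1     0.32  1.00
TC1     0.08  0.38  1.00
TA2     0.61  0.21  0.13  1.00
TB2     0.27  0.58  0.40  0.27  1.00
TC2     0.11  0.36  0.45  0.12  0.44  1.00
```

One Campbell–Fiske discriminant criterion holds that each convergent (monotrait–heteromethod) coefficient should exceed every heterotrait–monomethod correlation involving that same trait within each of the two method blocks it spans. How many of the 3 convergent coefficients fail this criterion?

Checking each validity diagonal entry against its comparison values:
TA (methods 1·2): 0.61 vs {0.32, 0.27, 0.08, 0.12} → pass.
TB (methods 1·2): 0.58 vs {0.32, 0.27, 0.38, 0.44} → pass.
TC (methods 1·2): 0.45 vs {0.08, 0.12, 0.38, 0.44} → pass.
0 of 3 fail.

0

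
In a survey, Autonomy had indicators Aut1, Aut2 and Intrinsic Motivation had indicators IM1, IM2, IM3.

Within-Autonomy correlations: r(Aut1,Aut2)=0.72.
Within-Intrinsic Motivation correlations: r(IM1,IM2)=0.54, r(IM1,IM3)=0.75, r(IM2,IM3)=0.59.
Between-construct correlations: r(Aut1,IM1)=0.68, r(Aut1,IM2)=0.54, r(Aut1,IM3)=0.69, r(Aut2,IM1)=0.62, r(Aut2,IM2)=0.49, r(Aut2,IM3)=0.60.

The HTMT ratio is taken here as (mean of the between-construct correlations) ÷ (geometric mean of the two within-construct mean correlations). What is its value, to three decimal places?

0.898

Between-construct mean = 3.62/6 = 0.6033.
Mean within-Aut = 0.72/1 = 0.7200; mean within-IM = 1.88/3 = 0.6267.
Geometric mean = √(0.7200 × 0.6267) = 0.6717.
HTMT = 0.6033 / 0.6717 = 0.898.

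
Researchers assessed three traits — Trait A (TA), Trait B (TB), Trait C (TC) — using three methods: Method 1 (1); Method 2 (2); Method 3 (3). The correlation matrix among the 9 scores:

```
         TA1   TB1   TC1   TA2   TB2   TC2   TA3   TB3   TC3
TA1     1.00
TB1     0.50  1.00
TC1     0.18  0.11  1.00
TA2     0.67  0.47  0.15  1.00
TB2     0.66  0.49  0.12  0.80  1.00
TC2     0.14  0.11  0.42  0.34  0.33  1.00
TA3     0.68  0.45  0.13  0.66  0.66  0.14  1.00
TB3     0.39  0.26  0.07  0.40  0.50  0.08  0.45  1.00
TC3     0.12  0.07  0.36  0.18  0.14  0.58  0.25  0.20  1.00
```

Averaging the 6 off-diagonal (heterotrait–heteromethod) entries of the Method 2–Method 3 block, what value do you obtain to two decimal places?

HTHM values (method 2 × method 3): 0.40, 0.18, 0.66, 0.14, 0.14, 0.08; mean = 1.60/6 = 0.27.

0.27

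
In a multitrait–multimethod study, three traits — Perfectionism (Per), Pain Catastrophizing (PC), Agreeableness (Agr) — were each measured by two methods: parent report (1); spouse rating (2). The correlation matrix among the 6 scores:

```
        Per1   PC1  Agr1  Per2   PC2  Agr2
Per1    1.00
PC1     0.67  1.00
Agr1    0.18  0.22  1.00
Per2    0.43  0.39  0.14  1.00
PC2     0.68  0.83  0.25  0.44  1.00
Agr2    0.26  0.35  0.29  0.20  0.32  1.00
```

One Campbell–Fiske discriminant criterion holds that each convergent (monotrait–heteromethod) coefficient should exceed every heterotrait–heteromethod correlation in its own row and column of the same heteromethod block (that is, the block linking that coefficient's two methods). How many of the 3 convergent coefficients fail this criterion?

Checking each validity diagonal entry against its comparison values:
Per (methods 1·2): 0.43 vs {0.68, 0.39, 0.26, 0.14} → fail.
PC (methods 1·2): 0.83 vs {0.39, 0.68, 0.35, 0.25} → pass.
Agr (methods 1·2): 0.29 vs {0.14, 0.26, 0.25, 0.35} → fail.
2 of 3 fail.

2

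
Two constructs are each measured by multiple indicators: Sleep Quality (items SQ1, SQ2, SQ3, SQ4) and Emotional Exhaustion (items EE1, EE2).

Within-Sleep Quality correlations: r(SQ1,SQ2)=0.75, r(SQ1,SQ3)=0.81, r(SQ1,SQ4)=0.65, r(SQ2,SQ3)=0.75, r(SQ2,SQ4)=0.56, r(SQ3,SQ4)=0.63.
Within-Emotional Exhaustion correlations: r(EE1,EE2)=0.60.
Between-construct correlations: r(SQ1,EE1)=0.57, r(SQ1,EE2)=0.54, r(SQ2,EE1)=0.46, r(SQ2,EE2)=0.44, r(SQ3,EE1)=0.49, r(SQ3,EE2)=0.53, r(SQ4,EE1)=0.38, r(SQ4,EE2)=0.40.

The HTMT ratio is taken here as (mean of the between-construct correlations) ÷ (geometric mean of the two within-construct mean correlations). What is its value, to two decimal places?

Mean between = 3.81/8 = 0.4763.
Mean within-SQ = 4.15/6 = 0.6917; mean within-EE = 0.60/1 = 0.6000.
Geometric mean = √(0.6917 × 0.6000) = 0.6442.
HTMT = 0.4763 / 0.6442 = 0.74.

0.74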